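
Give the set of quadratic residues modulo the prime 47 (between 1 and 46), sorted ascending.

1 2 3 4 6 7 8 9 12 14 16 17 18 21 24 25 27 28 32 34 36 37 42

Square k = 1,…,23 (k and 47−k give the same square):
1²=1, 2²=4, 3²=9, 4²=16, 5²=25, 6²=36, 7²≡2, 8²≡17, 9²≡34, 10²≡6, 11²≡27, 12²≡3, 13²≡28, 14²≡8, 15²≡37, 16²≡21, 17²≡7, 18²≡42, 19²≡32, 20²≡24, 21²≡18, 22²≡14, 23²≡12 (mod 47).
So the quadratic residues mod 47 are {1, 2, 3, 4, 6, 7, 8, 9, 12, 14, 16, 17, 18, 21, 24, 25, 27, 28, 32, 34, 36, 37, 42}.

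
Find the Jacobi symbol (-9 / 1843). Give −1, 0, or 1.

First reduce: -9 ≡ 1834 (mod 1843).
Pull out 2: since 1843 ≡ 3 (mod 8), (2/1843) = -1.
Reciprocity: 917 ≡ 1 and 1843 ≡ 3 (mod 4), so (917/1843) = +(1843/917).
Reduce top mod 917: now compute (9/917).
Reciprocity: 9 ≡ 1 and 917 ≡ 1 (mod 4), so (9/917) = +(917/9).
Reduce top mod 9: now compute (8/9).
Pull out 2^3: since 9 ≡ 1 (mod 8), (2/9) = +1, so (2/9)^3 = +1.
Reached (1/9) = 1. Collecting the sign flips along the way, the symbol is -1.

-1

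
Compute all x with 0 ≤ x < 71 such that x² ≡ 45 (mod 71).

20, 51

Since 71 ≡ 3 (mod 4), a square root of 45 is 45^((71+1)/4) = 45^18 mod 71.
Repeated squaring: 45^2≡37, 45^4≡20, 45^8≡45, 45^16≡37 (mod 71).
45^18 = 45^(16+2) ≡ 20 (mod 71).
Check: 20² = 400 ≡ 45 (mod 71). The two roots are 20 and 51.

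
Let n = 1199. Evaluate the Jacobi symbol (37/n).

-1

Reciprocity: 37 ≡ 1 and 1199 ≡ 3 (mod 4), so (37/1199) = +(1199/37).
Reduce top mod 37: now compute (15/37).
Reciprocity: 15 ≡ 3 and 37 ≡ 1 (mod 4), so (15/37) = +(37/15).
Reduce top mod 15: now compute (7/15).
Reciprocity: 7 ≡ 3 and 15 ≡ 3 (mod 4), so (7/15) = −(15/7).
Reduce top mod 7: now compute (1/7).
Reached (1/7) = 1. Collecting the sign flips along the way, the symbol is -1.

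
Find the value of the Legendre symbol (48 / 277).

1

Euler's criterion: (48/277) ≡ 48^138 (mod 277).
48^2 ≡ 88 (mod 277)
48^4 ≡ 265 (mod 277)
48^8 ≡ 144 (mod 277)
48^16 ≡ 238 (mod 277)
48^32 ≡ 136 (mod 277)
48^64 ≡ 214 (mod 277)
48^128 ≡ 91 (mod 277)
48^138 = 48^(128+8+2) ≡ 1 (mod 277).
Result is 1, so (48/277) = 1.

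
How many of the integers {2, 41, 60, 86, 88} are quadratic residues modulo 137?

3

(2/137) = +1 → QR.
(41/137) = -1 → non-residue.
(60/137) = +1 → QR.
(86/137) = -1 → non-residue.
(88/137) = +1 → QR.
Total quadratic residues among the 5: 3.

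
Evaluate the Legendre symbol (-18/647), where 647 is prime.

Euler's criterion: (-18/647) ≡ 629^323 (mod 647).
629^2 ≡ 324 (mod 647)
629^4 ≡ 162 (mod 647)
629^8 ≡ 364 (mod 647)
629^16 ≡ 508 (mod 647)
629^32 ≡ 558 (mod 647)
629^64 ≡ 157 (mod 647)
629^128 ≡ 63 (mod 647)
629^256 ≡ 87 (mod 647)
629^323 = 629^(256+64+2+1) ≡ 646 (mod 647).
Result is 646 ≡ −1, so (-18/647) = −1.

-1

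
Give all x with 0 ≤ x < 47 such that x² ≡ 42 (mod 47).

Since 47 ≡ 3 (mod 4), a square root of 42 is 42^((47+1)/4) = 42^12 mod 47.
Repeated squaring: 42^2≡25, 42^4≡14, 42^8≡8 (mod 47).
42^12 = 42^(8+4) ≡ 18 (mod 47).
Check: 18² = 324 ≡ 42 (mod 47). The two roots are 18 and 29.

18, 29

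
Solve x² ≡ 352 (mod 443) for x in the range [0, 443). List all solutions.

Since 443 ≡ 3 (mod 4), a square root of 352 is 352^((443+1)/4) = 352^111 mod 443.
Repeated squaring: 352^2≡307, 352^4≡333, 352^8≡139, 352^16≡272, 352^32≡3, 352^64≡9 (mod 443).
352^111 = 352^(64+32+8+4+2+1) ≡ 41 (mod 443).
Check: 41² = 1681 ≡ 352 (mod 443). The two roots are 41 and 402.

41, 402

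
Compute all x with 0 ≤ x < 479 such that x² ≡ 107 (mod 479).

Since 479 ≡ 3 (mod 4), a square root of 107 is 107^((479+1)/4) = 107^120 mod 479.
Repeated squaring: 107^2≡432, 107^4≡293, 107^8≡108, 107^16≡168, 107^32≡442, 107^64≡411 (mod 479).
107^120 = 107^(64+32+16+8) ≡ 167 (mod 479).
Check: 167² = 27889 ≡ 107 (mod 479). The two roots are 167 and 312.

167, 312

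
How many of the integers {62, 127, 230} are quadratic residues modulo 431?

(62/431) = -1 → non-residue.
(127/431) = -1 → non-residue.
(230/431) = +1 → QR.
Total quadratic residues among the 3: 1.

1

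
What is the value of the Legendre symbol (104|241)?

Euler's criterion: (104/241) ≡ 104^120 (mod 241).
104^2 ≡ 212 (mod 241)
104^4 ≡ 118 (mod 241)
104^8 ≡ 187 (mod 241)
104^16 ≡ 24 (mod 241)
104^32 ≡ 94 (mod 241)
104^64 ≡ 160 (mod 241)
104^120 = 104^(64+32+16+8) ≡ 240 (mod 241).
Result is 240 ≡ −1, so (104/241) = −1.

-1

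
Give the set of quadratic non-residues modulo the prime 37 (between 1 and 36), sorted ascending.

2, 5, 6, 8, 13, 14, 15, 17, 18, 19, 20, 22, 23, 24, 29, 31, 32, 35

Square k = 1,…,18 (k and 37−k give the same square):
1²=1, 2²=4, 3²=9, 4²=16, 5²=25, 6²=36, 7²≡12, 8²≡27, 9²≡7, 10²≡26, 11²≡10, 12²≡33, 13²≡21, 14²≡11, 15²≡3, 16²≡34, 17²≡30, 18²≡28 (mod 37).
The residues are {1, 3, 4, 7, 9, 10, 11, 12, 16, 21, 25, 26, 27, 28, 30, 33, 34, 36}; the non-residues are the remaining 18 nonzero classes.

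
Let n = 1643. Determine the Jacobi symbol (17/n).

Reciprocity: 17 ≡ 1 and 1643 ≡ 3 (mod 4), so (17/1643) = +(1643/17).
Reduce top mod 17: now compute (11/17).
Reciprocity: 11 ≡ 3 and 17 ≡ 1 (mod 4), so (11/17) = +(17/11).
Reduce top mod 11: now compute (6/11).
Pull out 2: since 11 ≡ 3 (mod 8), (2/11) = -1.
Reciprocity: 3 ≡ 3 and 11 ≡ 3 (mod 4), so (3/11) = −(11/3).
Reduce top mod 3: now compute (2/3).
Pull out 2: since 3 ≡ 3 (mod 8), (2/3) = -1.
Reached (1/3) = 1. Collecting the sign flips along the way, the symbol is -1.

-1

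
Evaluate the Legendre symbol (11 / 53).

1

Euler's criterion: (11/53) ≡ 11^26 (mod 53).
11^2 ≡ 15 (mod 53)
11^4 ≡ 13 (mod 53)
11^8 ≡ 10 (mod 53)
11^16 ≡ 47 (mod 53)
11^26 = 11^(16+8+2) ≡ 1 (mod 53).
Result is 1, so (11/53) = 1.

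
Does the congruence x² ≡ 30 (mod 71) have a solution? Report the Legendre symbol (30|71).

1

Euler's criterion: (30/71) ≡ 30^35 (mod 71).
30^2 ≡ 48 (mod 71)
30^4 ≡ 32 (mod 71)
30^8 ≡ 30 (mod 71)
30^16 ≡ 48 (mod 71)
30^32 ≡ 32 (mod 71)
30^35 = 30^(32+2+1) ≡ 1 (mod 71).
Result is 1, so (30/71) = 1.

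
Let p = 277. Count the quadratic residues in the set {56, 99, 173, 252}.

1

(56/277) = -1 → non-residue.
(99/277) = -1 → non-residue.
(173/277) = -1 → non-residue.
(252/277) = +1 → QR.
Total quadratic residues among the 4: 1.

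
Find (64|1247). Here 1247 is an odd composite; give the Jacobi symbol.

1

Pull out 2^6: since 1247 ≡ 7 (mod 8), (2/1247) = +1, so (2/1247)^6 = +1.
Reached (1/1247) = 1. Collecting the sign flips along the way, the symbol is +1.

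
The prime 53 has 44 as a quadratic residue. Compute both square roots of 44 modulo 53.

53 ≡ 1 (mod 4), so we find a root by search.
Trying successive values, 16² = 256 ≡ 44 (mod 53). The other root is 53 − 16 = 37.

16, 37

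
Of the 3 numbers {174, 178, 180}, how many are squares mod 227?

0

(174/227) = -1 → non-residue.
(178/227) = -1 → non-residue.
(180/227) = -1 → non-residue.
Total quadratic residues among the 3: 0.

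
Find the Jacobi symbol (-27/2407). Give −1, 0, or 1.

1

First reduce: -27 ≡ 2380 (mod 2407).
Pull out 2^2: since 2407 ≡ 7 (mod 8), (2/2407) = +1, so (2/2407)^2 = +1.
Reciprocity: 595 ≡ 3 and 2407 ≡ 3 (mod 4), so (595/2407) = −(2407/595).
Reduce top mod 595: now compute (27/595).
Reciprocity: 27 ≡ 3 and 595 ≡ 3 (mod 4), so (27/595) = −(595/27).
Reduce top mod 27: now compute (1/27).
Reached (1/27) = 1. Collecting the sign flips along the way, the symbol is +1.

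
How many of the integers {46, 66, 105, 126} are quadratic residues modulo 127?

0

(46/127) = -1 → non-residue.
(66/127) = -1 → non-residue.
(105/127) = -1 → non-residue.
(126/127) = -1 → non-residue.
Total quadratic residues among the 4: 0.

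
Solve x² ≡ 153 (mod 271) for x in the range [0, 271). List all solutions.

67, 204

Since 271 ≡ 3 (mod 4), a square root of 153 is 153^((271+1)/4) = 153^68 mod 271.
Repeated squaring: 153^2≡103, 153^4≡40, 153^8≡245, 153^16≡134, 153^32≡70, 153^64≡22 (mod 271).
153^68 = 153^(64+4) ≡ 67 (mod 271).
Check: 67² = 4489 ≡ 153 (mod 271). The two roots are 67 and 204.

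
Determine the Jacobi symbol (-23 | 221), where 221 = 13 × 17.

First reduce: -23 ≡ 198 (mod 221).
Pull out 2: since 221 ≡ 5 (mod 8), (2/221) = -1.
Reciprocity: 99 ≡ 3 and 221 ≡ 1 (mod 4), so (99/221) = +(221/99).
Reduce top mod 99: now compute (23/99).
Reciprocity: 23 ≡ 3 and 99 ≡ 3 (mod 4), so (23/99) = −(99/23).
Reduce top mod 23: now compute (7/23).
Reciprocity: 7 ≡ 3 and 23 ≡ 3 (mod 4), so (7/23) = −(23/7).
Reduce top mod 7: now compute (2/7).
Pull out 2: since 7 ≡ 7 (mod 8), (2/7) = +1.
Reached (1/7) = 1. Collecting the sign flips along the way, the symbol is -1.

-1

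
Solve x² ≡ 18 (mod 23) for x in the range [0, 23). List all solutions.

Since 23 ≡ 3 (mod 4), a square root of 18 is 18^((23+1)/4) = 18^6 mod 23.
Repeated squaring: 18^2≡2, 18^4≡4 (mod 23).
18^6 = 18^(4+2) ≡ 8 (mod 23).
Check: 8² = 64 ≡ 18 (mod 23). The two roots are 8 and 15.

8, 15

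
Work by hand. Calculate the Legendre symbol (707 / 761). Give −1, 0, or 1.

Euler's criterion: (707/761) ≡ 707^380 (mod 761).
707^2 ≡ 633 (mod 761)
707^4 ≡ 403 (mod 761)
707^8 ≡ 316 (mod 761)
707^16 ≡ 165 (mod 761)
707^32 ≡ 590 (mod 761)
707^64 ≡ 323 (mod 761)
707^128 ≡ 72 (mod 761)
707^256 ≡ 618 (mod 761)
707^380 = 707^(256+64+32+16+8+4) ≡ 760 (mod 761).
Result is 760 ≡ −1, so (707/761) = −1.

-1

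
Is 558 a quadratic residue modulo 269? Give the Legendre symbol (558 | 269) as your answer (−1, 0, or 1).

1

First reduce: 558 ≡ 20 (mod 269).
Pull out 2^2: since 269 ≡ 5 (mod 8), (2/269) = -1, so (2/269)^2 = +1.
Reciprocity: 5 ≡ 1 and 269 ≡ 1 (mod 4), so (5/269) = +(269/5).
Reduce top mod 5: now compute (4/5).
Pull out 2^2: since 5 ≡ 5 (mod 8), (2/5) = -1, so (2/5)^2 = +1.
Reached (1/5) = 1. Collecting the sign flips along the way, the symbol is +1.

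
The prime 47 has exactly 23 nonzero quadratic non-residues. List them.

Square k = 1,…,23 (k and 47−k give the same square):
1²=1, 2²=4, 3²=9, 4²=16, 5²=25, 6²=36, 7²≡2, 8²≡17, 9²≡34, 10²≡6, 11²≡27, 12²≡3, 13²≡28, 14²≡8, 15²≡37, 16²≡21, 17²≡7, 18²≡42, 19²≡32, 20²≡24, 21²≡18, 22²≡14, 23²≡12 (mod 47).
The residues are {1, 2, 3, 4, 6, 7, 8, 9, 12, 14, 16, 17, 18, 21, 24, 25, 27, 28, 32, 34, 36, 37, 42}; the non-residues are the remaining 23 nonzero classes.

5 10 11 13 15 19 20 22 23 26 29 30 31 33 35 38 39 40 41 43 44 45 46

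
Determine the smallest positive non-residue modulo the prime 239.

(2/239) = +1, so 2 is a residue.
(3/239) = +1, so 3 is a residue.
(4/239) = +1, so 4 is a residue.
(5/239) = +1, so 5 is a residue.
(6/239) = +1, so 6 is a residue.
(7/239) = −1, so 7 is the smallest positive non-residue mod 239.

7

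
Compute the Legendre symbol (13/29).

Euler's criterion: (13/29) ≡ 13^14 (mod 29).
13^2 ≡ 24 (mod 29)
13^4 ≡ 25 (mod 29)
13^8 ≡ 16 (mod 29)
13^14 = 13^(8+4+2) ≡ 1 (mod 29).
Result is 1, so (13/29) = 1.

1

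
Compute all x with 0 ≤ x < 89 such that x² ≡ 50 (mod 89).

36, 53

89 ≡ 1 (mod 4), so we find a root by search.
Trying successive values, 36² = 1296 ≡ 50 (mod 89). The other root is 89 − 36 = 53.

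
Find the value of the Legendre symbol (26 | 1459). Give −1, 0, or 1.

-1

Pull out 2: since 1459 ≡ 3 (mod 8), (2/1459) = -1.
Reciprocity: 13 ≡ 1 and 1459 ≡ 3 (mod 4), so (13/1459) = +(1459/13).
Reduce top mod 13: now compute (3/13).
Reciprocity: 3 ≡ 3 and 13 ≡ 1 (mod 4), so (3/13) = +(13/3).
Reduce top mod 3: now compute (1/3).
Reached (1/3) = 1. Collecting the sign flips along the way, the symbol is -1.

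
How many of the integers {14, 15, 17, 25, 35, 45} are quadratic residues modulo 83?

2

(14/83) = -1 → non-residue.
(15/83) = -1 → non-residue.
(17/83) = +1 → QR.
(25/83) = +1 → QR.
(35/83) = -1 → non-residue.
(45/83) = -1 → non-residue.
Total quadratic residues among the 6: 2.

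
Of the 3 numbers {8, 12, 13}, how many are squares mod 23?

3

(8/23) = +1 → QR.
(12/23) = +1 → QR.
(13/23) = +1 → QR.
Total quadratic residues among the 3: 3.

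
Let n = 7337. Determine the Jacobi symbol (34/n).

-1

Pull out 2: since 7337 ≡ 1 (mod 8), (2/7337) = +1.
Reciprocity: 17 ≡ 1 and 7337 ≡ 1 (mod 4), so (17/7337) = +(7337/17).
Reduce top mod 17: now compute (10/17).
Pull out 2: since 17 ≡ 1 (mod 8), (2/17) = +1.
Reciprocity: 5 ≡ 1 and 17 ≡ 1 (mod 4), so (5/17) = +(17/5).
Reduce top mod 5: now compute (2/5).
Pull out 2: since 5 ≡ 5 (mod 8), (2/5) = -1.
Reached (1/5) = 1. Collecting the sign flips along the way, the symbol is -1.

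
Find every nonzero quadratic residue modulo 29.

Square k = 1,…,14 (k and 29−k give the same square):
1²=1, 2²=4, 3²=9, 4²=16, 5²=25, 6²≡7, 7²≡20, 8²≡6, 9²≡23, 10²≡13, 11²≡5, 12²≡28, 13²≡24, 14²≡22 (mod 29).
So the quadratic residues mod 29 are {1, 4, 5, 6, 7, 9, 13, 16, 20, 22, 23, 24, 25, 28}.

1,4,5,6,7,9,13,16,20,22,23,24,25,28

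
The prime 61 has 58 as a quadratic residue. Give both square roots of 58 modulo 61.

61 ≡ 1 (mod 4), so we find a root by search.
Trying successive values, 27² = 729 ≡ 58 (mod 61). The other root is 61 − 27 = 34.

27, 34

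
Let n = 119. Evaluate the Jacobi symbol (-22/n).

First reduce: -22 ≡ 97 (mod 119).
Reciprocity: 97 ≡ 1 and 119 ≡ 3 (mod 4), so (97/119) = +(119/97).
Reduce top mod 97: now compute (22/97).
Pull out 2: since 97 ≡ 1 (mod 8), (2/97) = +1.
Reciprocity: 11 ≡ 3 and 97 ≡ 1 (mod 4), so (11/97) = +(97/11).
Reduce top mod 11: now compute (9/11).
Reciprocity: 9 ≡ 1 and 11 ≡ 3 (mod 4), so (9/11) = +(11/9).
Reduce top mod 9: now compute (2/9).
Pull out 2: since 9 ≡ 1 (mod 8), (2/9) = +1.
Reached (1/9) = 1. Collecting the sign flips along the way, the symbol is +1.

1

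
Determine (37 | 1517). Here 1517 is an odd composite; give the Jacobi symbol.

0

Reciprocity: 37 ≡ 1 and 1517 ≡ 1 (mod 4), so (37/1517) = +(1517/37).
Reduce top mod 37: now compute (0/37).
Top reduces to 0: gcd > 1, so the symbol is 0.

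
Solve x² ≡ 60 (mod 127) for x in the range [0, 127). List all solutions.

21, 106

Since 127 ≡ 3 (mod 4), a square root of 60 is 60^((127+1)/4) = 60^32 mod 127.
Repeated squaring: 60^2≡44, 60^4≡31, 60^8≡72, 60^16≡104, 60^32≡21 (mod 127).
60^32 = 60^(32) ≡ 21 (mod 127).
Check: 21² = 441 ≡ 60 (mod 127). The two roots are 21 and 106.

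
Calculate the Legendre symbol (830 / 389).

1

Euler's criterion: (830/389) ≡ 52^194 (mod 389).
52^2 ≡ 370 (mod 389)
52^4 ≡ 361 (mod 389)
52^8 ≡ 6 (mod 389)
52^16 ≡ 36 (mod 389)
52^32 ≡ 129 (mod 389)
52^64 ≡ 303 (mod 389)
52^128 ≡ 5 (mod 389)
52^194 = 52^(128+64+2) ≡ 1 (mod 389).
Result is 1, so (830/389) = 1.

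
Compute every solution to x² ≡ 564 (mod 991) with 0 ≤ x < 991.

334, 657

Since 991 ≡ 3 (mod 4), a square root of 564 is 564^((991+1)/4) = 564^248 mod 991.
Repeated squaring: 564^2≡976, 564^4≡225, 564^8≡84, 564^16≡119, 564^32≡287, 564^64≡116, 564^128≡573 (mod 991).
564^248 = 564^(128+64+32+16+8) ≡ 334 (mod 991).
Check: 334² = 111556 ≡ 564 (mod 991). The two roots are 334 and 657.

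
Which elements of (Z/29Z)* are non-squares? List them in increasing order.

2,3,8,10,11,12,14,15,17,18,19,21,26,27

Square k = 1,…,14 (k and 29−k give the same square):
1²=1, 2²=4, 3²=9, 4²=16, 5²=25, 6²≡7, 7²≡20, 8²≡6, 9²≡23, 10²≡13, 11²≡5, 12²≡28, 13²≡24, 14²≡22 (mod 29).
The residues are {1, 4, 5, 6, 7, 9, 13, 16, 20, 22, 23, 24, 25, 28}; the non-residues are the remaining 14 nonzero classes.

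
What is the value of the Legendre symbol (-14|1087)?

1

First reduce: -14 ≡ 1073 (mod 1087).
Reciprocity: 1073 ≡ 1 and 1087 ≡ 3 (mod 4), so (1073/1087) = +(1087/1073).
Reduce top mod 1073: now compute (14/1073).
Pull out 2: since 1073 ≡ 1 (mod 8), (2/1073) = +1.
Reciprocity: 7 ≡ 3 and 1073 ≡ 1 (mod 4), so (7/1073) = +(1073/7).
Reduce top mod 7: now compute (2/7).
Pull out 2: since 7 ≡ 7 (mod 8), (2/7) = +1.
Reached (1/7) = 1. Collecting the sign flips along the way, the symbol is +1.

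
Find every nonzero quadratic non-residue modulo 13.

Square k = 1,…,6 (k and 13−k give the same square):
1²=1, 2²=4, 3²=9, 4²≡3, 5²≡12, 6²≡10 (mod 13).
The residues are {1, 3, 4, 9, 10, 12}; the non-residues are the remaining 6 nonzero classes.

2 5 6 7 8 11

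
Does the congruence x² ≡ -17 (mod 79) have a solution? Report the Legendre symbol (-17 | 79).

Euler's criterion: (-17/79) ≡ 62^39 (mod 79).
62^2 ≡ 52 (mod 79)
62^4 ≡ 18 (mod 79)
62^8 ≡ 8 (mod 79)
62^16 ≡ 64 (mod 79)
62^32 ≡ 67 (mod 79)
62^39 = 62^(32+4+2+1) ≡ 1 (mod 79).
Result is 1, so (-17/79) = 1.

1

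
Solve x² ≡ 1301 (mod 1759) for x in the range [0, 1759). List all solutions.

Since 1759 ≡ 3 (mod 4), a square root of 1301 is 1301^((1759+1)/4) = 1301^440 mod 1759.
Repeated squaring: 1301^2≡443, 1301^4≡1000, 1301^8≡888, 1301^16≡512, 1301^32≡53, 1301^64≡1050, 1301^128≡1366, 1301^256≡1416 (mod 1759).
1301^440 = 1301^(256+128+32+16+8) ≡ 1568 (mod 1759).
Check: 1568² = 2458624 ≡ 1301 (mod 1759). The two roots are 191 and 1568.

191, 1568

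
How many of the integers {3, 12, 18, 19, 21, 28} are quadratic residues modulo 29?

1

(3/29) = -1 → non-residue.
(12/29) = -1 → non-residue.
(18/29) = -1 → non-residue.
(19/29) = -1 → non-residue.
(21/29) = -1 → non-residue.
(28/29) = +1 → QR.
Total quadratic residues among the 6: 1.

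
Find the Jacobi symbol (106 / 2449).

Pull out 2: since 2449 ≡ 1 (mod 8), (2/2449) = +1.
Reciprocity: 53 ≡ 1 and 2449 ≡ 1 (mod 4), so (53/2449) = +(2449/53).
Reduce top mod 53: now compute (11/53).
Reciprocity: 11 ≡ 3 and 53 ≡ 1 (mod 4), so (11/53) = +(53/11).
Reduce top mod 11: now compute (9/11).
Reciprocity: 9 ≡ 1 and 11 ≡ 3 (mod 4), so (9/11) = +(11/9).
Reduce top mod 9: now compute (2/9).
Pull out 2: since 9 ≡ 1 (mod 8), (2/9) = +1.
Reached (1/9) = 1. Collecting the sign flips along the way, the symbol is +1.

1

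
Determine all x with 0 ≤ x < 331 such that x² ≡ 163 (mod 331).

Since 331 ≡ 3 (mod 4), a square root of 163 is 163^((331+1)/4) = 163^83 mod 331.
Repeated squaring: 163^2≡89, 163^4≡308, 163^8≡198, 163^16≡146, 163^32≡132, 163^64≡212 (mod 331).
163^83 = 163^(64+16+2+1) ≡ 297 (mod 331).
Check: 297² = 88209 ≡ 163 (mod 331). The two roots are 34 and 297.

34, 297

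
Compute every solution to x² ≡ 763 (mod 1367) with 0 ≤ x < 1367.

Since 1367 ≡ 3 (mod 4), a square root of 763 is 763^((1367+1)/4) = 763^342 mod 1367.
Repeated squaring: 763^2≡1194, 763^4≡1222, 763^8≡520, 763^16≡1101, 763^32≡1039, 763^64≡958, 763^128≡507, 763^256≡53 (mod 1367).
763^342 = 763^(256+64+16+4+2) ≡ 862 (mod 1367).
Check: 862² = 743044 ≡ 763 (mod 1367). The two roots are 505 and 862.

505, 862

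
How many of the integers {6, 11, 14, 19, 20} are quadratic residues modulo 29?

(6/29) = +1 → QR.
(11/29) = -1 → non-residue.
(14/29) = -1 → non-residue.
(19/29) = -1 → non-residue.
(20/29) = +1 → QR.
Total quadratic residues among the 5: 2.

2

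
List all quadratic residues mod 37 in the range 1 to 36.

1,3,4,7,9,10,11,12,16,21,25,26,27,28,30,33,34,36

Square k = 1,…,18 (k and 37−k give the same square):
1²=1, 2²=4, 3²=9, 4²=16, 5²=25, 6²=36, 7²≡12, 8²≡27, 9²≡7, 10²≡26, 11²≡10, 12²≡33, 13²≡21, 14²≡11, 15²≡3, 16²≡34, 17²≡30, 18²≡28 (mod 37).
So the quadratic residues mod 37 are {1, 3, 4, 7, 9, 10, 11, 12, 16, 21, 25, 26, 27, 28, 30, 33, 34, 36}.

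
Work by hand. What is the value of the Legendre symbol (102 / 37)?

1

First reduce: 102 ≡ 28 (mod 37).
Pull out 2^2: since 37 ≡ 5 (mod 8), (2/37) = -1, so (2/37)^2 = +1.
Reciprocity: 7 ≡ 3 and 37 ≡ 1 (mod 4), so (7/37) = +(37/7).
Reduce top mod 7: now compute (2/7).
Pull out 2: since 7 ≡ 7 (mod 8), (2/7) = +1.
Reached (1/7) = 1. Collecting the sign flips along the way, the symbol is +1.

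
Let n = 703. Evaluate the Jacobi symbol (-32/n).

First reduce: -32 ≡ 671 (mod 703).
Reciprocity: 671 ≡ 3 and 703 ≡ 3 (mod 4), so (671/703) = −(703/671).
Reduce top mod 671: now compute (32/671).
Pull out 2^5: since 671 ≡ 7 (mod 8), (2/671) = +1, so (2/671)^5 = +1.
Reached (1/671) = 1. Collecting the sign flips along the way, the symbol is -1.

-1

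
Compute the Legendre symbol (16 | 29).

Euler's criterion: (16/29) ≡ 16^14 (mod 29).
16^2 ≡ 24 (mod 29)
16^4 ≡ 25 (mod 29)
16^8 ≡ 16 (mod 29)
16^14 = 16^(8+4+2) ≡ 1 (mod 29).
Result is 1, so (16/29) = 1.

1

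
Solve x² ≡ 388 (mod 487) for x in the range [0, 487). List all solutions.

Since 487 ≡ 3 (mod 4), a square root of 388 is 388^((487+1)/4) = 388^122 mod 487.
Repeated squaring: 388^2≡61, 388^4≡312, 388^8≡431, 388^16≡214, 388^32≡18, 388^64≡324 (mod 487).
388^122 = 388^(64+32+16+8+2) ≡ 444 (mod 487).
Check: 444² = 197136 ≡ 388 (mod 487). The two roots are 43 and 444.

43, 444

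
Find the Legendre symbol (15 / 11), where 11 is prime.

First reduce: 15 ≡ 4 (mod 11).
Pull out 2^2: since 11 ≡ 3 (mod 8), (2/11) = -1, so (2/11)^2 = +1.
Reached (1/11) = 1. Collecting the sign flips along the way, the symbol is +1.

1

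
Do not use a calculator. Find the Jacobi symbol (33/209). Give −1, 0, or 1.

Reciprocity: 33 ≡ 1 and 209 ≡ 1 (mod 4), so (33/209) = +(209/33).
Reduce top mod 33: now compute (11/33).
Reciprocity: 11 ≡ 3 and 33 ≡ 1 (mod 4), so (11/33) = +(33/11).
Reduce top mod 11: now compute (0/11).
Top reduces to 0: gcd > 1, so the symbol is 0.

0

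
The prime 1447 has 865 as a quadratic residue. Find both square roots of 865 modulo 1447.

Since 1447 ≡ 3 (mod 4), a square root of 865 is 865^((1447+1)/4) = 865^362 mod 1447.
Repeated squaring: 865^2≡126, 865^4≡1406, 865^8≡234, 865^16≡1217, 865^32≡808, 865^64≡267, 865^128≡386, 865^256≡1402 (mod 1447).
865^362 = 865^(256+64+32+8+2) ≡ 1357 (mod 1447).
Check: 1357² = 1841449 ≡ 865 (mod 1447). The two roots are 90 and 1357.

90, 1357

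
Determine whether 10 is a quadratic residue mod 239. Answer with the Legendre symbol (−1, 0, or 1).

1

Euler's criterion: (10/239) ≡ 10^119 (mod 239).
10^2 ≡ 100 (mod 239)
10^4 ≡ 201 (mod 239)
10^8 ≡ 10 (mod 239)
10^16 ≡ 100 (mod 239)
10^32 ≡ 201 (mod 239)
10^64 ≡ 10 (mod 239)
10^119 = 10^(64+32+16+4+2+1) ≡ 1 (mod 239).
Result is 1, so (10/239) = 1.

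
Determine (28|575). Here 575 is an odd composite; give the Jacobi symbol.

-1

Pull out 2^2: since 575 ≡ 7 (mod 8), (2/575) = +1, so (2/575)^2 = +1.
Reciprocity: 7 ≡ 3 and 575 ≡ 3 (mod 4), so (7/575) = −(575/7).
Reduce top mod 7: now compute (1/7).
Reached (1/7) = 1. Collecting the sign flips along the way, the symbol is -1.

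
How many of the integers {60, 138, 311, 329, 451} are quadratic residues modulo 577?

2

(60/577) = -1 → non-residue.
(138/577) = +1 → QR.
(311/577) = -1 → non-residue.
(329/577) = +1 → QR.
(451/577) = -1 → non-residue.
Total quadratic residues among the 5: 2.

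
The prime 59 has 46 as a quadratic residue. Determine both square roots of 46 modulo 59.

Since 59 ≡ 3 (mod 4), a square root of 46 is 46^((59+1)/4) = 46^15 mod 59.
Repeated squaring: 46^2≡51, 46^4≡5, 46^8≡25 (mod 59).
46^15 = 46^(8+4+2+1) ≡ 20 (mod 59).
Check: 20² = 400 ≡ 46 (mod 59). The two roots are 20 and 39.

20, 39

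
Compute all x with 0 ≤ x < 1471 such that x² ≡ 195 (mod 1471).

Since 1471 ≡ 3 (mod 4), a square root of 195 is 195^((1471+1)/4) = 195^368 mod 1471.
Repeated squaring: 195^2≡1250, 195^4≡298, 195^8≡544, 195^16≡265, 195^32≡1088, 195^64≡1060, 195^128≡1227, 195^256≡696 (mod 1471).
195^368 = 195^(256+64+32+16) ≡ 214 (mod 1471).
Check: 214² = 45796 ≡ 195 (mod 1471). The two roots are 214 and 1257.

214, 1257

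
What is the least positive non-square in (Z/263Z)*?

5

(2/263) = +1, so 2 is a residue.
(3/263) = +1, so 3 is a residue.
(4/263) = +1, so 4 is a residue.
(5/263) = −1, so 5 is the smallest positive non-residue mod 263.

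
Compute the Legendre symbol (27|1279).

-1

Reciprocity: 27 ≡ 3 and 1279 ≡ 3 (mod 4), so (27/1279) = −(1279/27).
Reduce top mod 27: now compute (10/27).
Pull out 2: since 27 ≡ 3 (mod 8), (2/27) = -1.
Reciprocity: 5 ≡ 1 and 27 ≡ 3 (mod 4), so (5/27) = +(27/5).
Reduce top mod 5: now compute (2/5).
Pull out 2: since 5 ≡ 5 (mod 8), (2/5) = -1.
Reached (1/5) = 1. Collecting the sign flips along the way, the symbol is -1.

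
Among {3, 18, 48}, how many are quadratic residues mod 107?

2

(3/107) = +1 → QR.
(18/107) = -1 → non-residue.
(48/107) = +1 → QR.
Total quadratic residues among the 3: 2.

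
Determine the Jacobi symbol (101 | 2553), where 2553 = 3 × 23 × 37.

Reciprocity: 101 ≡ 1 and 2553 ≡ 1 (mod 4), so (101/2553) = +(2553/101).
Reduce top mod 101: now compute (28/101).
Pull out 2^2: since 101 ≡ 5 (mod 8), (2/101) = -1, so (2/101)^2 = +1.
Reciprocity: 7 ≡ 3 and 101 ≡ 1 (mod 4), so (7/101) = +(101/7).
Reduce top mod 7: now compute (3/7).
Reciprocity: 3 ≡ 3 and 7 ≡ 3 (mod 4), so (3/7) = −(7/3).
Reduce top mod 3: now compute (1/3).
Reached (1/3) = 1. Collecting the sign flips along the way, the symbol is -1.

-1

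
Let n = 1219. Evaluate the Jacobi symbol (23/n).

Reciprocity: 23 ≡ 3 and 1219 ≡ 3 (mod 4), so (23/1219) = −(1219/23).
Reduce top mod 23: now compute (0/23).
Top reduces to 0: gcd > 1, so the symbol is 0.

0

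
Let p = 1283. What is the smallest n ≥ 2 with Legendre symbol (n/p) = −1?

(2/1283) = −1, so 2 is the smallest positive non-residue mod 1283.

2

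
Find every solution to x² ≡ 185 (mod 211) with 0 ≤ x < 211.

Since 211 ≡ 3 (mod 4), a square root of 185 is 185^((211+1)/4) = 185^53 mod 211.
Repeated squaring: 185^2≡43, 185^4≡161, 185^8≡179, 185^16≡180, 185^32≡117 (mod 211).
185^53 = 185^(32+16+4+1) ≡ 117 (mod 211).
Check: 117² = 13689 ≡ 185 (mod 211). The two roots are 94 and 117.

94, 117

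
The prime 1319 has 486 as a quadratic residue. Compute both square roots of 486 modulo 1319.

Since 1319 ≡ 3 (mod 4), a square root of 486 is 486^((1319+1)/4) = 486^330 mod 1319.
Repeated squaring: 486^2≡95, 486^4≡1111, 486^8≡1056, 486^16≡581, 486^32≡1216, 486^64≡57, 486^128≡611, 486^256≡44 (mod 1319).
486^330 = 486^(256+64+8+2) ≡ 672 (mod 1319).
Check: 672² = 451584 ≡ 486 (mod 1319). The two roots are 647 and 672.

647, 672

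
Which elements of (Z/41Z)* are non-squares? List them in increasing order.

Square k = 1,…,20 (k and 41−k give the same square):
1²=1, 2²=4, 3²=9, 4²=16, 5²=25, 6²=36, 7²≡8, 8²≡23, 9²≡40, 10²≡18, 11²≡39, 12²≡21, 13²≡5, 14²≡32, 15²≡20, 16²≡10, 17²≡2, 18²≡37, 19²≡33, 20²≡31 (mod 41).
The residues are {1, 2, 4, 5, 8, 9, 10, 16, 18, 20, 21, 23, 25, 31, 32, 33, 36, 37, 39, 40}; the non-residues are the remaining 20 nonzero classes.

3 6 7 11 12 13 14 15 17 19 22 24 26 27 28 29 30 34 35 38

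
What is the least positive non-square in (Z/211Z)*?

2

(2/211) = −1, so 2 is the smallest positive non-residue mod 211.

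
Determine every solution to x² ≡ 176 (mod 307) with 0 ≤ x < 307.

100, 207

Since 307 ≡ 3 (mod 4), a square root of 176 is 176^((307+1)/4) = 176^77 mod 307.
Repeated squaring: 176^2≡276, 176^4≡40, 176^8≡65, 176^16≡234, 176^32≡110, 176^64≡127 (mod 307).
176^77 = 176^(64+8+4+1) ≡ 100 (mod 307).
Check: 100² = 10000 ≡ 176 (mod 307). The two roots are 100 and 207.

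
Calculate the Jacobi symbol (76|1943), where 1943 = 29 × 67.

Pull out 2^2: since 1943 ≡ 7 (mod 8), (2/1943) = +1, so (2/1943)^2 = +1.
Reciprocity: 19 ≡ 3 and 1943 ≡ 3 (mod 4), so (19/1943) = −(1943/19).
Reduce top mod 19: now compute (5/19).
Reciprocity: 5 ≡ 1 and 19 ≡ 3 (mod 4), so (5/19) = +(19/5).
Reduce top mod 5: now compute (4/5).
Pull out 2^2: since 5 ≡ 5 (mod 8), (2/5) = -1, so (2/5)^2 = +1.
Reached (1/5) = 1. Collecting the sign flips along the way, the symbol is -1.

-1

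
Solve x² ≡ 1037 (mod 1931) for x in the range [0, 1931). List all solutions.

Since 1931 ≡ 3 (mod 4), a square root of 1037 is 1037^((1931+1)/4) = 1037^483 mod 1931.
Repeated squaring: 1037^2≡1733, 1037^4≡584, 1037^8≡1200, 1037^16≡1405, 1037^32≡543, 1037^64≡1337, 1037^128≡1394, 1037^256≡650 (mod 1931).
1037^483 = 1037^(256+128+64+32+2+1) ≡ 839 (mod 1931).
Check: 839² = 703921 ≡ 1037 (mod 1931). The two roots are 839 and 1092.

839, 1092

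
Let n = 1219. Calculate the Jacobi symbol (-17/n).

1

First reduce: -17 ≡ 1202 (mod 1219).
Pull out 2: since 1219 ≡ 3 (mod 8), (2/1219) = -1.
Reciprocity: 601 ≡ 1 and 1219 ≡ 3 (mod 4), so (601/1219) = +(1219/601).
Reduce top mod 601: now compute (17/601).
Reciprocity: 17 ≡ 1 and 601 ≡ 1 (mod 4), so (17/601) = +(601/17).
Reduce top mod 17: now compute (6/17).
Pull out 2: since 17 ≡ 1 (mod 8), (2/17) = +1.
Reciprocity: 3 ≡ 3 and 17 ≡ 1 (mod 4), so (3/17) = +(17/3).
Reduce top mod 3: now compute (2/3).
Pull out 2: since 3 ≡ 3 (mod 8), (2/3) = -1.
Reached (1/3) = 1. Collecting the sign flips along the way, the symbol is +1.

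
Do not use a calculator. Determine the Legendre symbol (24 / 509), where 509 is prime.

Pull out 2^3: since 509 ≡ 5 (mod 8), (2/509) = -1, so (2/509)^3 = -1.
Reciprocity: 3 ≡ 3 and 509 ≡ 1 (mod 4), so (3/509) = +(509/3).
Reduce top mod 3: now compute (2/3).
Pull out 2: since 3 ≡ 3 (mod 8), (2/3) = -1.
Reached (1/3) = 1. Collecting the sign flips along the way, the symbol is +1.

1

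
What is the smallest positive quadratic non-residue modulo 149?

2

(2/149) = −1, so 2 is the smallest positive non-residue mod 149.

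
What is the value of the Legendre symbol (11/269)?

Reciprocity: 11 ≡ 3 and 269 ≡ 1 (mod 4), so (11/269) = +(269/11).
Reduce top mod 11: now compute (5/11).
Reciprocity: 5 ≡ 1 and 11 ≡ 3 (mod 4), so (5/11) = +(11/5).
Reduce top mod 5: now compute (1/5).
Reached (1/5) = 1. Collecting the sign flips along the way, the symbol is +1.

1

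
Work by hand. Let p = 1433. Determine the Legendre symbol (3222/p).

1

First reduce: 3222 ≡ 356 (mod 1433).
Pull out 2^2: since 1433 ≡ 1 (mod 8), (2/1433) = +1, so (2/1433)^2 = +1.
Reciprocity: 89 ≡ 1 and 1433 ≡ 1 (mod 4), so (89/1433) = +(1433/89).
Reduce top mod 89: now compute (9/89).
Reciprocity: 9 ≡ 1 and 89 ≡ 1 (mod 4), so (9/89) = +(89/9).
Reduce top mod 9: now compute (8/9).
Pull out 2^3: since 9 ≡ 1 (mod 8), (2/9) = +1, so (2/9)^3 = +1.
Reached (1/9) = 1. Collecting the sign flips along the way, the symbol is +1.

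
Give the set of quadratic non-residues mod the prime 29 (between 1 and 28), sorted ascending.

Square k = 1,…,14 (k and 29−k give the same square):
1²=1, 2²=4, 3²=9, 4²=16, 5²=25, 6²≡7, 7²≡20, 8²≡6, 9²≡23, 10²≡13, 11²≡5, 12²≡28, 13²≡24, 14²≡22 (mod 29).
The residues are {1, 4, 5, 6, 7, 9, 13, 16, 20, 22, 23, 24, 25, 28}; the non-residues are the remaining 14 nonzero classes.

2,3,8,10,11,12,14,15,17,18,19,21,26,27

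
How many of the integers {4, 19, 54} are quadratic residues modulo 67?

3

(4/67) = +1 → QR.
(19/67) = +1 → QR.
(54/67) = +1 → QR.
Total quadratic residues among the 3: 3.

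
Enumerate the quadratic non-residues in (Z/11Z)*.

Square k = 1,…,5 (k and 11−k give the same square):
1²=1, 2²=4, 3²=9, 4²≡5, 5²≡3 (mod 11).
The residues are {1, 3, 4, 5, 9}; the non-residues are the remaining 5 nonzero classes.

2,6,7,8,10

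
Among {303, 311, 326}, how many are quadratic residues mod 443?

(303/443) = -1 → non-residue.
(311/443) = +1 → QR.
(326/443) = -1 → non-residue.
Total quadratic residues among the 3: 1.

1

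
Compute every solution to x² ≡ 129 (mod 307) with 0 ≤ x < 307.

Since 307 ≡ 3 (mod 4), a square root of 129 is 129^((307+1)/4) = 129^77 mod 307.
Repeated squaring: 129^2≡63, 129^4≡285, 129^8≡177, 129^16≡15, 129^32≡225, 129^64≡277 (mod 307).
129^77 = 129^(64+8+4+1) ≡ 71 (mod 307).
Check: 71² = 5041 ≡ 129 (mod 307). The two roots are 71 and 236.

71, 236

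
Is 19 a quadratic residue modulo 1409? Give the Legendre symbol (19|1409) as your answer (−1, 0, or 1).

Reciprocity: 19 ≡ 3 and 1409 ≡ 1 (mod 4), so (19/1409) = +(1409/19).
Reduce top mod 19: now compute (3/19).
Reciprocity: 3 ≡ 3 and 19 ≡ 3 (mod 4), so (3/19) = −(19/3).
Reduce top mod 3: now compute (1/3).
Reached (1/3) = 1. Collecting the sign flips along the way, the symbol is -1.

-1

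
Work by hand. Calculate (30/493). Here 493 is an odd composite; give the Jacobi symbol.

1

Pull out 2: since 493 ≡ 5 (mod 8), (2/493) = -1.
Reciprocity: 15 ≡ 3 and 493 ≡ 1 (mod 4), so (15/493) = +(493/15).
Reduce top mod 15: now compute (13/15).
Reciprocity: 13 ≡ 1 and 15 ≡ 3 (mod 4), so (13/15) = +(15/13).
Reduce top mod 13: now compute (2/13).
Pull out 2: since 13 ≡ 5 (mod 8), (2/13) = -1.
Reached (1/13) = 1. Collecting the sign flips along the way, the symbol is +1.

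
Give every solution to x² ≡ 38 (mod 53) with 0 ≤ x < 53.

12, 41

53 ≡ 1 (mod 4), so we find a root by search.
Trying successive values, 12² = 144 ≡ 38 (mod 53). The other root is 53 − 12 = 41.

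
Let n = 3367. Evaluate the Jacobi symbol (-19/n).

1

First reduce: -19 ≡ 3348 (mod 3367).
Pull out 2^2: since 3367 ≡ 7 (mod 8), (2/3367) = +1, so (2/3367)^2 = +1.
Reciprocity: 837 ≡ 1 and 3367 ≡ 3 (mod 4), so (837/3367) = +(3367/837).
Reduce top mod 837: now compute (19/837).
Reciprocity: 19 ≡ 3 and 837 ≡ 1 (mod 4), so (19/837) = +(837/19).
Reduce top mod 19: now compute (1/19).
Reached (1/19) = 1. Collecting the sign flips along the way, the symbol is +1.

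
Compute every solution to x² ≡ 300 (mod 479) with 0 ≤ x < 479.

Since 479 ≡ 3 (mod 4), a square root of 300 is 300^((479+1)/4) = 300^120 mod 479.
Repeated squaring: 300^2≡427, 300^4≡309, 300^8≡160, 300^16≡213, 300^32≡343, 300^64≡294 (mod 479).
300^120 = 300^(64+32+16+8) ≡ 169 (mod 479).
Check: 169² = 28561 ≡ 300 (mod 479). The two roots are 169 and 310.

169, 310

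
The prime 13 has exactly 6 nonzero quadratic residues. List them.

Square k = 1,…,6 (k and 13−k give the same square):
1²=1, 2²=4, 3²=9, 4²≡3, 5²≡12, 6²≡10 (mod 13).
So the quadratic residues mod 13 are {1, 3, 4, 9, 10, 12}.

1 3 4 9 10 12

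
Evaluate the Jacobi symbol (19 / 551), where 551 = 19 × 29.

0

Reciprocity: 19 ≡ 3 and 551 ≡ 3 (mod 4), so (19/551) = −(551/19).
Reduce top mod 19: now compute (0/19).
Top reduces to 0: gcd > 1, so the symbol is 0.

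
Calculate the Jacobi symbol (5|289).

Reciprocity: 5 ≡ 1 and 289 ≡ 1 (mod 4), so (5/289) = +(289/5).
Reduce top mod 5: now compute (4/5).
Pull out 2^2: since 5 ≡ 5 (mod 8), (2/5) = -1, so (2/5)^2 = +1.
Reached (1/5) = 1. Collecting the sign flips along the way, the symbol is +1.

1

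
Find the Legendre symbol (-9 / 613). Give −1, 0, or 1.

1

Euler's criterion: (-9/613) ≡ 604^306 (mod 613).
604^2 ≡ 81 (mod 613)
604^4 ≡ 431 (mod 613)
604^8 ≡ 22 (mod 613)
604^16 ≡ 484 (mod 613)
604^32 ≡ 90 (mod 613)
604^64 ≡ 131 (mod 613)
604^128 ≡ 610 (mod 613)
604^256 ≡ 9 (mod 613)
604^306 = 604^(256+32+16+2) ≡ 1 (mod 613).
Result is 1, so (-9/613) = 1.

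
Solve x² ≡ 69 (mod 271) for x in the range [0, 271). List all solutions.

Since 271 ≡ 3 (mod 4), a square root of 69 is 69^((271+1)/4) = 69^68 mod 271.
Repeated squaring: 69^2≡154, 69^4≡139, 69^8≡80, 69^16≡167, 69^32≡247, 69^64≡34 (mod 271).
69^68 = 69^(64+4) ≡ 119 (mod 271).
Check: 119² = 14161 ≡ 69 (mod 271). The two roots are 119 and 152.

119, 152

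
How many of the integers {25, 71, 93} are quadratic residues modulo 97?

2

(25/97) = +1 → QR.
(71/97) = -1 → non-residue.
(93/97) = +1 → QR.
Total quadratic residues among the 3: 2.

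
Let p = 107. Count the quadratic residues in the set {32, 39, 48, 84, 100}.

3

(32/107) = -1 → non-residue.
(39/107) = +1 → QR.
(48/107) = +1 → QR.
(84/107) = -1 → non-residue.
(100/107) = +1 → QR.
Total quadratic residues among the 5: 3.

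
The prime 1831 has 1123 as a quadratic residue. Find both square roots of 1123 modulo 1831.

700, 1131

Since 1831 ≡ 3 (mod 4), a square root of 1123 is 1123^((1831+1)/4) = 1123^458 mod 1831.
Repeated squaring: 1123^2≡1401, 1123^4≡1800, 1123^8≡961, 1123^16≡697, 1123^32≡594, 1123^64≡1284, 1123^128≡756, 1123^256≡264 (mod 1831).
1123^458 = 1123^(256+128+64+8+2) ≡ 1131 (mod 1831).
Check: 1131² = 1279161 ≡ 1123 (mod 1831). The two roots are 700 and 1131.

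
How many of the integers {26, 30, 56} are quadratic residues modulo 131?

0

(26/131) = -1 → non-residue.
(30/131) = -1 → non-residue.
(56/131) = -1 → non-residue.
Total quadratic residues among the 3: 0.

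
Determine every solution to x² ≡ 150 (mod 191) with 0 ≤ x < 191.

Since 191 ≡ 3 (mod 4), a square root of 150 is 150^((191+1)/4) = 150^48 mod 191.
Repeated squaring: 150^2≡153, 150^4≡107, 150^8≡180, 150^16≡121, 150^32≡125 (mod 191).
150^48 = 150^(32+16) ≡ 36 (mod 191).
Check: 36² = 1296 ≡ 150 (mod 191). The two roots are 36 and 155.

36, 155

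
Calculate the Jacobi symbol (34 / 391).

0

Pull out 2: since 391 ≡ 7 (mod 8), (2/391) = +1.
Reciprocity: 17 ≡ 1 and 391 ≡ 3 (mod 4), so (17/391) = +(391/17).
Reduce top mod 17: now compute (0/17).
Top reduces to 0: gcd > 1, so the symbol is 0.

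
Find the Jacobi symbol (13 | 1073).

Reciprocity: 13 ≡ 1 and 1073 ≡ 1 (mod 4), so (13/1073) = +(1073/13).
Reduce top mod 13: now compute (7/13).
Reciprocity: 7 ≡ 3 and 13 ≡ 1 (mod 4), so (7/13) = +(13/7).
Reduce top mod 7: now compute (6/7).
Pull out 2: since 7 ≡ 7 (mod 8), (2/7) = +1.
Reciprocity: 3 ≡ 3 and 7 ≡ 3 (mod 4), so (3/7) = −(7/3).
Reduce top mod 3: now compute (1/3).
Reached (1/3) = 1. Collecting the sign flips along the way, the symbol is -1.

-1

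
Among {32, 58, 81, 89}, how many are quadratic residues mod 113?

2

(32/113) = +1 → QR.
(58/113) = -1 → non-residue.
(81/113) = +1 → QR.
(89/113) = -1 → non-residue.
Total quadratic residues among the 4: 2.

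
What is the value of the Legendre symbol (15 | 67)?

1

Reciprocity: 15 ≡ 3 and 67 ≡ 3 (mod 4), so (15/67) = −(67/15).
Reduce top mod 15: now compute (7/15).
Reciprocity: 7 ≡ 3 and 15 ≡ 3 (mod 4), so (7/15) = −(15/7).
Reduce top mod 7: now compute (1/7).
Reached (1/7) = 1. Collecting the sign flips along the way, the symbol is +1.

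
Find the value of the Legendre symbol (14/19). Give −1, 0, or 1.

-1

Pull out 2: since 19 ≡ 3 (mod 8), (2/19) = -1.
Reciprocity: 7 ≡ 3 and 19 ≡ 3 (mod 4), so (7/19) = −(19/7).
Reduce top mod 7: now compute (5/7).
Reciprocity: 5 ≡ 1 and 7 ≡ 3 (mod 4), so (5/7) = +(7/5).
Reduce top mod 5: now compute (2/5).
Pull out 2: since 5 ≡ 5 (mod 8), (2/5) = -1.
Reached (1/5) = 1. Collecting the sign flips along the way, the symbol is -1.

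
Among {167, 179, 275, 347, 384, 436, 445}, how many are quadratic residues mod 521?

1

(167/521) = -1 → non-residue.
(179/521) = -1 → non-residue.
(275/521) = +1 → QR.
(347/521) = -1 → non-residue.
(384/521) = -1 → non-residue.
(436/521) = -1 → non-residue.
(445/521) = -1 → non-residue.
Total quadratic residues among the 7: 1.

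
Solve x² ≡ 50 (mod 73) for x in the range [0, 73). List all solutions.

73 ≡ 1 (mod 4), so we find a root by search.
Trying successive values, 14² = 196 ≡ 50 (mod 73). The other root is 73 − 14 = 59.

14, 59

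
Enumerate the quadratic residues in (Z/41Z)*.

1 2 4 5 8 9 10 16 18 20 21 23 25 31 32 33 36 37 39 40

Square k = 1,…,20 (k and 41−k give the same square):
1²=1, 2²=4, 3²=9, 4²=16, 5²=25, 6²=36, 7²≡8, 8²≡23, 9²≡40, 10²≡18, 11²≡39, 12²≡21, 13²≡5, 14²≡32, 15²≡20, 16²≡10, 17²≡2, 18²≡37, 19²≡33, 20²≡31 (mod 41).
So the quadratic residues mod 41 are {1, 2, 4, 5, 8, 9, 10, 16, 18, 20, 21, 23, 25, 31, 32, 33, 36, 37, 39, 40}.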